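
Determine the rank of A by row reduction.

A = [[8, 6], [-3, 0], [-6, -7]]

rank(A) = 2

Row reduction:
R2 <- R2 - (-3/8)*R1:  [   0  9/4 ]
R3 <- R3 - (-3/4)*R1:  [    0  -5/2 ]
R3 <- R3 - (-10/9)*R2:  [ 0  0 ]
Row echelon form:
[ 8    6 ]
[ 0  9/4 ]
[ 0    0 ]
Nonzero rows / pivot columns: 2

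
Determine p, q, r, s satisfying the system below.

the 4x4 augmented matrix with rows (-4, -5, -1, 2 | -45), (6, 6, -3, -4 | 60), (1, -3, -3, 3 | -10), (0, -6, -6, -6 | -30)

Forward elimination on [A|b]:
R2 <- R2 - (-3/2)*R1:  [     0   -3/2   -9/2     -1  -15/2 ]
R3 <- R3 - (-1/4)*R1:  [     0  -17/4  -13/4    7/2  -85/4 ]
R3 <- R3 - (17/6)*R2:  [    0     0  19/2  19/3     0 ]
R4 <- R4 - (4)*R2:  [  0   0  12  -2   0 ]
R4 <- R4 - (24/19)*R3:  [   0    0    0  -10    0 ]
Row echelon form:
[ -4    -5    -1     2  |    -45 ]
[  0  -3/2  -9/2    -1  |  -15/2 ]
[  0     0  19/2  19/3  |      0 ]
[  0     0     0   -10  |      0 ]
Back-substitution:
s = (0) / -10 = 0
r = (0 - (19/3)*(0)) / (19/2) = 0
q = (-15/2 - (-9/2)*(0) - (-1)*(0)) / (-3/2) = 5
p = (-45 - (-5)*(5) - (-1)*(0) - (2)*(0)) / -4 = 5

(5, 5, 0, 0)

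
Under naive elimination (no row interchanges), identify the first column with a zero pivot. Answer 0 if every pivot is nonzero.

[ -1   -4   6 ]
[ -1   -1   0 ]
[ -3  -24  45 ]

Naive forward elimination:
R2 <- R2 - (1)*R1:  [  0   3  -6 ]
R3 <- R3 - (3)*R1:  [   0  -12   27 ]
R3 <- R3 - (-4)*R2:  [ 0  0  3 ]
All pivots nonzero; naive elimination completes without hitting a zero pivot.

first zero-pivot column = 0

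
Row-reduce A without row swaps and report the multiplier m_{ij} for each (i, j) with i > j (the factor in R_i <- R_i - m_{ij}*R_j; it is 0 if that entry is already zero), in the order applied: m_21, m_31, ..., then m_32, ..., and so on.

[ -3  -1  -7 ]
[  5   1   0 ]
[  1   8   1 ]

Forward elimination:
R2 <- R2 - (-5/3)*R1:  [     0   -2/3  -35/3 ]
R3 <- R3 - (-1/3)*R1:  [    0  23/3  -4/3 ]
R3 <- R3 - (-23/2)*R2:  [      0       0  -271/2 ]
Multipliers (in order of application): m_{21} = -5/3, m_{31} = -1/3, m_{32} = -23/2

multipliers: -5/3, -1/3, -23/2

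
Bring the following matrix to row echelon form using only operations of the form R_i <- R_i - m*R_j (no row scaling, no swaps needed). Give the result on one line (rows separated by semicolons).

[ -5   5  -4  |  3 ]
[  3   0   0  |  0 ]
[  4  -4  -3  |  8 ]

Forward elimination:
R2 <- R2 - (-3/5)*R1:  [     0      3  -12/5    9/5 ]
R3 <- R3 - (-4/5)*R1:  [     0      0  -31/5   52/5 ]
Row echelon form:
[ -5  5     -4  |     3 ]
[  0  3  -12/5  |   9/5 ]
[  0  0  -31/5  |  52/5 ]

REF = [-5 5 -4 3; 0 3 -12/5 9/5; 0 0 -31/5 52/5]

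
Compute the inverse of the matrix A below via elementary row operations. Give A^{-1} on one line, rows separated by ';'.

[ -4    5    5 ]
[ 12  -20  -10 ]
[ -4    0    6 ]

inverse = [3/2 3/8 -5/8; 2/5 1/20 -1/4; 1 1/4 -1/4]

Gauss-Jordan on [A | I]:
R1 <- (1/-4)*R1:  [    1  -5/4  -5/4  |  -1/4     0     0 ]
R2 <- R2 - (12)*R1:  [  0  -5   5  |   3   1   0 ]
R3 <- R3 - (-4)*R1:  [  0  -5   1  |  -1   0   1 ]
R2 <- (1/-5)*R2:  [    0     1    -1  |  -3/5  -1/5     0 ]
R1 <- R1 - (-5/4)*R2:  [    1     0  -5/2  |    -1  -1/4     0 ]
R3 <- R3 - (-5)*R2:  [  0   0  -4  |  -4  -1   1 ]
R3 <- (1/-4)*R3:  [    0     0     1  |     1   1/4  -1/4 ]
R1 <- R1 - (-5/2)*R3:  [    1     0     0  |   3/2   3/8  -5/8 ]
R2 <- R2 - (-1)*R3:  [    0     1     0  |   2/5  1/20  -1/4 ]
Right block of [I | A^{-1}] is the inverse:
[ 3/2   3/8  -5/8 ]
[ 2/5  1/20  -1/4 ]
[   1   1/4  -1/4 ]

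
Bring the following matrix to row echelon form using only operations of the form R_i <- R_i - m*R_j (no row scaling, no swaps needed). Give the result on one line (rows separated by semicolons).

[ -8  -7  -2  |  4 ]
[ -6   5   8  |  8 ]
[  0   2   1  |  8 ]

REF = [-8 -7 -2 4; 0 41/4 19/2 5; 0 0 -35/41 288/41]

Forward elimination:
R2 <- R2 - (3/4)*R1:  [    0  41/4  19/2     5 ]
R3 <- R3 - (8/41)*R2:  [      0       0  -35/41  288/41 ]
Row echelon form:
[ -8    -7      -2  |       4 ]
[  0  41/4    19/2  |       5 ]
[  0     0  -35/41  |  288/41 ]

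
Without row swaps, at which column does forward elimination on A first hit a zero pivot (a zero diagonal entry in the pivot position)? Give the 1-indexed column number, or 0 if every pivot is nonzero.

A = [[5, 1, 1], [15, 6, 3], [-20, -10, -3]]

first zero-pivot column = 0

Naive forward elimination:
R2 <- R2 - (3)*R1:  [ 0  3  0 ]
R3 <- R3 - (-4)*R1:  [  0  -6   1 ]
R3 <- R3 - (-2)*R2:  [ 0  0  1 ]
All pivots nonzero; naive elimination completes without hitting a zero pivot.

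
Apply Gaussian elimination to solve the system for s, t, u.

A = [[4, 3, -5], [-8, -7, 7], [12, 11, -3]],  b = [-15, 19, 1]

Forward elimination on [A|b]:
R2 <- R2 - (-2)*R1:  [   0   -1   -3  -11 ]
R3 <- R3 - (3)*R1:  [  0   2  12  46 ]
R3 <- R3 - (-2)*R2:  [  0   0   6  24 ]
Row echelon form:
[ 4   3  -5  |  -15 ]
[ 0  -1  -3  |  -11 ]
[ 0   0   6  |   24 ]
Back-substitution:
u = (24) / 6 = 4
t = (-11 - (-3)*(4)) / -1 = -1
s = (-15 - (3)*(-1) - (-5)*(4)) / 4 = 2

(2, -1, 4)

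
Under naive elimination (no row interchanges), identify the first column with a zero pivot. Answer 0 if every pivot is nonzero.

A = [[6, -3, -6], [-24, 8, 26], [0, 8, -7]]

first zero-pivot column = 0

Naive forward elimination:
R2 <- R2 - (-4)*R1:  [  0  -4   2 ]
R3 <- R3 - (-2)*R2:  [  0   0  -3 ]
All pivots nonzero; naive elimination completes without hitting a zero pivot.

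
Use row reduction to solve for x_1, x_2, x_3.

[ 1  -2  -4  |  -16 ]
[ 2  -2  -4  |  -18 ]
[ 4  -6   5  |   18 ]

Forward elimination on [A|b]:
R2 <- R2 - (2)*R1:  [  0   2   4  14 ]
R3 <- R3 - (4)*R1:  [  0   2  21  82 ]
R3 <- R3 - (1)*R2:  [  0   0  17  68 ]
Row echelon form:
[ 1  -2  -4  |  -16 ]
[ 0   2   4  |   14 ]
[ 0   0  17  |   68 ]
Back-substitution:
x_3 = (68) / 17 = 4
x_2 = (14 - (4)*(4)) / 2 = -1
x_1 = (-16 - (-2)*(-1) - (-4)*(4)) / 1 = -2

(-2, -1, 4)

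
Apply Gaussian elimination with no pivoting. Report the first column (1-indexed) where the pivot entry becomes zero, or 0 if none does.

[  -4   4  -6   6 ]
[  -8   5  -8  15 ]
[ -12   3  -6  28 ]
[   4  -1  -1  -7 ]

Naive forward elimination:
R2 <- R2 - (2)*R1:  [  0  -3   4   3 ]
R3 <- R3 - (3)*R1:  [  0  -9  12  10 ]
R4 <- R4 - (-1)*R1:  [  0   3  -7  -1 ]
R3 <- R3 - (3)*R2:  [ 0  0  0  1 ]
R4 <- R4 - (-1)*R2:  [  0   0  -3   2 ]
Matrix at this point:
[ -4   4  -6  6 ]
[  0  -3   4  3 ]
[  0   0   0  1 ]
[  0   0  -3  2 ]
Pivot entry (3,3) is zero but row 4 has -3 in column 3 -> naive elimination stops; a row interchange (e.g. R3 <-> R4) would be required here.

first zero-pivot column = 3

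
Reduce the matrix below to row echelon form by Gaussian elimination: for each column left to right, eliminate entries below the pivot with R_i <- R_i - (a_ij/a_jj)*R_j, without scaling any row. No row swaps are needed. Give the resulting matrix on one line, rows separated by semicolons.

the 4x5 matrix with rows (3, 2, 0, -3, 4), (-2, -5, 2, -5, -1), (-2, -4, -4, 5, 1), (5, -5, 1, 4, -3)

REF = [3 2 0 -3 4; 0 -11/3 2 -7 5/3; 0 0 -60/11 89/11 27/11; 0 0 0 393/20 -301/20]

Forward elimination:
R2 <- R2 - (-2/3)*R1:  [     0  -11/3      2     -7    5/3 ]
R3 <- R3 - (-2/3)*R1:  [    0  -8/3    -4     3  11/3 ]
R4 <- R4 - (5/3)*R1:  [     0  -25/3      1      9  -29/3 ]
R3 <- R3 - (8/11)*R2:  [      0       0  -60/11   89/11   27/11 ]
R4 <- R4 - (25/11)*R2:  [       0        0   -39/11   274/11  -148/11 ]
R4 <- R4 - (13/20)*R3:  [       0        0        0   393/20  -301/20 ]
Row echelon form:
[ 3      2       0      -3        4 ]
[ 0  -11/3       2      -7      5/3 ]
[ 0      0  -60/11   89/11    27/11 ]
[ 0      0       0  393/20  -301/20 ]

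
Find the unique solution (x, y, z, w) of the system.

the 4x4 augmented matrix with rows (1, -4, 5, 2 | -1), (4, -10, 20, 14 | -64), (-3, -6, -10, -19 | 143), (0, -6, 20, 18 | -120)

(4, -5, -3, -5)

Forward elimination on [A|b]:
R2 <- R2 - (4)*R1:  [   0    6    0    6  -60 ]
R3 <- R3 - (-3)*R1:  [   0  -18    5  -13  140 ]
R3 <- R3 - (-3)*R2:  [   0    0    5    5  -40 ]
R4 <- R4 - (-1)*R2:  [    0     0    20    24  -180 ]
R4 <- R4 - (4)*R3:  [   0    0    0    4  -20 ]
Row echelon form:
[ 1  -4  5  2  |   -1 ]
[ 0   6  0  6  |  -60 ]
[ 0   0  5  5  |  -40 ]
[ 0   0  0  4  |  -20 ]
Back-substitution:
w = (-20) / 4 = -5
z = (-40 - (5)*(-5)) / 5 = -3
y = (-60 - (6)*(-5)) / 6 = -5
x = (-1 - (-4)*(-5) - (5)*(-3) - (2)*(-5)) / 1 = 4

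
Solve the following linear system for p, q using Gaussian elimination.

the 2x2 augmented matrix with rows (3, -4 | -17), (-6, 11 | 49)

Forward elimination on [A|b]:
R2 <- R2 - (-2)*R1:  [  0   3  15 ]
Row echelon form:
[ 3  -4  |  -17 ]
[ 0   3  |   15 ]
Back-substitution:
q = (15) / 3 = 5
p = (-17 - (-4)*(5)) / 3 = 1

(1, 5)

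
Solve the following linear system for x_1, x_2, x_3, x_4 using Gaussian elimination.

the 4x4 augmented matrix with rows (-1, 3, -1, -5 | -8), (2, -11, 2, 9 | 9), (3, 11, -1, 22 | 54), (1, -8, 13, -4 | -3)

(0, 1, 1, 2)

Forward elimination on [A|b]:
R2 <- R2 - (-2)*R1:  [  0  -5   0  -1  -7 ]
R3 <- R3 - (-3)*R1:  [  0  20  -4   7  30 ]
R4 <- R4 - (-1)*R1:  [   0   -5   12   -9  -11 ]
R3 <- R3 - (-4)*R2:  [  0   0  -4   3   2 ]
R4 <- R4 - (1)*R2:  [  0   0  12  -8  -4 ]
R4 <- R4 - (-3)*R3:  [ 0  0  0  1  2 ]
Row echelon form:
[ -1   3  -1  -5  |  -8 ]
[  0  -5   0  -1  |  -7 ]
[  0   0  -4   3  |   2 ]
[  0   0   0   1  |   2 ]
Back-substitution:
x_4 = (2) / 1 = 2
x_3 = (2 - (3)*(2)) / -4 = 1
x_2 = (-7 - (-1)*(2)) / -5 = 1
x_1 = (-8 - (3)*(1) - (-1)*(1) - (-5)*(2)) / -1 = 0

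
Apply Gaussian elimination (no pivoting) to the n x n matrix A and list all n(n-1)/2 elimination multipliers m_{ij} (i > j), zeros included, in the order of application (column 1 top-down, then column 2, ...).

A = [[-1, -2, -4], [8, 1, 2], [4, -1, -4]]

multipliers: -8, -4, 3/5

Forward elimination:
R2 <- R2 - (-8)*R1:  [   0  -15  -30 ]
R3 <- R3 - (-4)*R1:  [   0   -9  -20 ]
R3 <- R3 - (3/5)*R2:  [  0   0  -2 ]
Multipliers (in order of application): m_{21} = -8, m_{31} = -4, m_{32} = 3/5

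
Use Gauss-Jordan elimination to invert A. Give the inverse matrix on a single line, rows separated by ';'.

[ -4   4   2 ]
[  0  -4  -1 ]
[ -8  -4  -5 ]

Gauss-Jordan on [A | I]:
R1 <- (1/-4)*R1:  [    1    -1  -1/2  |  -1/4     0     0 ]
R3 <- R3 - (-8)*R1:  [   0  -12   -9  |   -2    0    1 ]
R2 <- (1/-4)*R2:  [    0     1   1/4  |     0  -1/4     0 ]
R1 <- R1 - (-1)*R2:  [    1     0  -1/4  |  -1/4  -1/4     0 ]
R3 <- R3 - (-12)*R2:  [  0   0  -6  |  -2  -3   1 ]
R3 <- (1/-6)*R3:  [    0     0     1  |   1/3   1/2  -1/6 ]
R1 <- R1 - (-1/4)*R3:  [     1      0      0  |   -1/6   -1/8  -1/24 ]
R2 <- R2 - (1/4)*R3:  [     0      1      0  |  -1/12   -3/8   1/24 ]
Right block of [I | A^{-1}] is the inverse:
[  -1/6  -1/8  -1/24 ]
[ -1/12  -3/8   1/24 ]
[   1/3   1/2   -1/6 ]

inverse = [-1/6 -1/8 -1/24; -1/12 -3/8 1/24; 1/3 1/2 -1/6]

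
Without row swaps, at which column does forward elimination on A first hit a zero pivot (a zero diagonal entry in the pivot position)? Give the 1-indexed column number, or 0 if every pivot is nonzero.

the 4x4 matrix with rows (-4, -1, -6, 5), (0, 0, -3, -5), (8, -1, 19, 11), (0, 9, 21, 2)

first zero-pivot column = 2

Naive forward elimination:
R3 <- R3 - (-2)*R1:  [  0  -3   7  21 ]
Matrix at this point:
[ -4  -1  -6   5 ]
[  0   0  -3  -5 ]
[  0  -3   7  21 ]
[  0   9  21   2 ]
Pivot entry (2,2) is zero but row 3 has -3 in column 2 -> naive elimination stops; a row interchange (e.g. R2 <-> R3) would be required here.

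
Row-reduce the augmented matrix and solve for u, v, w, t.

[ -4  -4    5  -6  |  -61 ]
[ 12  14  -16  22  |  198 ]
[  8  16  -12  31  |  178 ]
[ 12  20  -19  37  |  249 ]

(5, 1, -5, 2)

Forward elimination on [A|b]:
R2 <- R2 - (-3)*R1:  [  0   2  -1   4  15 ]
R3 <- R3 - (-2)*R1:  [  0   8  -2  19  56 ]
R4 <- R4 - (-3)*R1:  [  0   8  -4  19  66 ]
R3 <- R3 - (4)*R2:  [  0   0   2   3  -4 ]
R4 <- R4 - (4)*R2:  [ 0  0  0  3  6 ]
Row echelon form:
[ -4  -4   5  -6  |  -61 ]
[  0   2  -1   4  |   15 ]
[  0   0   2   3  |   -4 ]
[  0   0   0   3  |    6 ]
Back-substitution:
t = (6) / 3 = 2
w = (-4 - (3)*(2)) / 2 = -5
v = (15 - (-1)*(-5) - (4)*(2)) / 2 = 1
u = (-61 - (-4)*(1) - (5)*(-5) - (-6)*(2)) / -4 = 5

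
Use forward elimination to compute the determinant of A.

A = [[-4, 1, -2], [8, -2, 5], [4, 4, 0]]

det(A) = 20

Forward elimination:
R2 <- R2 - (-2)*R1:  [ 0  0  1 ]
R3 <- R3 - (-1)*R1:  [  0   5  -2 ]
R2 <-> R3   (pivot in column 2 was zero)
[ -4  1  -2 ]
[  0  5  -2 ]
[  0  0   1 ]
Upper-triangular form:
[ -4  1  -2 ]
[  0  5  -2 ]
[  0  0   1 ]
det(A) = (-1)^1 * (-4) * (5) * (1) = 20  (1 row swap -> sign -1)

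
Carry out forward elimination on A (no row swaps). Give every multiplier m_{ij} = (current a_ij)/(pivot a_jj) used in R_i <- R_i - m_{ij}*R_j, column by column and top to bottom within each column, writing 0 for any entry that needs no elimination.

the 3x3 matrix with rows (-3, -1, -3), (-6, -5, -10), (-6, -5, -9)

multipliers: 2, 2, 1

Forward elimination:
R2 <- R2 - (2)*R1:  [  0  -3  -4 ]
R3 <- R3 - (2)*R1:  [  0  -3  -3 ]
R3 <- R3 - (1)*R2:  [ 0  0  1 ]
Multipliers (in order of application): m_{21} = 2, m_{31} = 2, m_{32} = 1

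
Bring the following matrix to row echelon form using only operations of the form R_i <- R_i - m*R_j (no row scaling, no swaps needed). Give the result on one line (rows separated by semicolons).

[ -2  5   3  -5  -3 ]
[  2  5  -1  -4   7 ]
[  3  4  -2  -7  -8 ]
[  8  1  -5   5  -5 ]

REF = [-2 5 3 -5 -3; 0 10 2 -9 4; 0 0 1/5 -83/20 -171/10; 0 0 0 62 214]

Forward elimination:
R2 <- R2 - (-1)*R1:  [  0  10   2  -9   4 ]
R3 <- R3 - (-3/2)*R1:  [     0   23/2    5/2  -29/2  -25/2 ]
R4 <- R4 - (-4)*R1:  [   0   21    7  -15  -17 ]
R3 <- R3 - (23/20)*R2:  [       0        0      1/5   -83/20  -171/10 ]
R4 <- R4 - (21/10)*R2:  [      0       0    14/5   39/10  -127/5 ]
R4 <- R4 - (14)*R3:  [   0    0    0   62  214 ]
Row echelon form:
[ -2   5    3      -5       -3 ]
[  0  10    2      -9        4 ]
[  0   0  1/5  -83/20  -171/10 ]
[  0   0    0      62      214 ]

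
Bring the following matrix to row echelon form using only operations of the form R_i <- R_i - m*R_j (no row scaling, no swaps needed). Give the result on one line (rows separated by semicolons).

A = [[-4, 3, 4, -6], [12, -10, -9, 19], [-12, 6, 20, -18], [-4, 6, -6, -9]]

Forward elimination:
R2 <- R2 - (-3)*R1:  [  0  -1   3   1 ]
R3 <- R3 - (3)*R1:  [  0  -3   8   0 ]
R4 <- R4 - (1)*R1:  [   0    3  -10   -3 ]
R3 <- R3 - (3)*R2:  [  0   0  -1  -3 ]
R4 <- R4 - (-3)*R2:  [  0   0  -1   0 ]
R4 <- R4 - (1)*R3:  [ 0  0  0  3 ]
Row echelon form:
[ -4   3   4  -6 ]
[  0  -1   3   1 ]
[  0   0  -1  -3 ]
[  0   0   0   3 ]

REF = [-4 3 4 -6; 0 -1 3 1; 0 0 -1 -3; 0 0 0 3]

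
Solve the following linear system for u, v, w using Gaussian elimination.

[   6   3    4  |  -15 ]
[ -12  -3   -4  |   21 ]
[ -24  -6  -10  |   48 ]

(-1, 1, -3)

Forward elimination on [A|b]:
R2 <- R2 - (-2)*R1:  [  0   3   4  -9 ]
R3 <- R3 - (-4)*R1:  [   0    6    6  -12 ]
R3 <- R3 - (2)*R2:  [  0   0  -2   6 ]
Row echelon form:
[ 6  3   4  |  -15 ]
[ 0  3   4  |   -9 ]
[ 0  0  -2  |    6 ]
Back-substitution:
w = (6) / -2 = -3
v = (-9 - (4)*(-3)) / 3 = 1
u = (-15 - (3)*(1) - (4)*(-3)) / 6 = -1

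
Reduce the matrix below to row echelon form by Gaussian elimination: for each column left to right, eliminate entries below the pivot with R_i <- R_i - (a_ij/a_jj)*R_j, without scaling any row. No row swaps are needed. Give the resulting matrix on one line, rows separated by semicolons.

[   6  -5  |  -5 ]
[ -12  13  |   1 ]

REF = [6 -5 -5; 0 3 -9]

Forward elimination:
R2 <- R2 - (-2)*R1:  [  0   3  -9 ]
Row echelon form:
[ 6  -5  |  -5 ]
[ 0   3  |  -9 ]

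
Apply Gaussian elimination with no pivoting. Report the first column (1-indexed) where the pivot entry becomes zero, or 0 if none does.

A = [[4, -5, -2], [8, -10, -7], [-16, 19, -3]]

Naive forward elimination:
R2 <- R2 - (2)*R1:  [  0   0  -3 ]
R3 <- R3 - (-4)*R1:  [   0   -1  -11 ]
Matrix at this point:
[ 4  -5   -2 ]
[ 0   0   -3 ]
[ 0  -1  -11 ]
Pivot entry (2,2) is zero but row 3 has -1 in column 2 -> naive elimination stops; a row interchange (e.g. R2 <-> R3) would be required here.

first zero-pivot column = 2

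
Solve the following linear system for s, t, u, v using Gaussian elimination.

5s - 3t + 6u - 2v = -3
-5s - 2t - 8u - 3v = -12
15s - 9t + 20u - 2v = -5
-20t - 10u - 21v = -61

Forward elimination on [A|b]:
R2 <- R2 - (-1)*R1:  [   0   -5   -2   -5  -15 ]
R3 <- R3 - (3)*R1:  [ 0  0  2  4  4 ]
R4 <- R4 - (4)*R2:  [  0   0  -2  -1  -1 ]
R4 <- R4 - (-1)*R3:  [ 0  0  0  3  3 ]
Row echelon form:
[ 5  -3   6  -2  |   -3 ]
[ 0  -5  -2  -5  |  -15 ]
[ 0   0   2   4  |    4 ]
[ 0   0   0   3  |    3 ]
Back-substitution:
v = (3) / 3 = 1
u = (4 - (4)*(1)) / 2 = 0
t = (-15 - (-2)*(0) - (-5)*(1)) / -5 = 2
s = (-3 - (-3)*(2) - (6)*(0) - (-2)*(1)) / 5 = 1

(1, 2, 0, 1)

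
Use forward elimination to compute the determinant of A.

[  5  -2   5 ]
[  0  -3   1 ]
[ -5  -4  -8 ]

Forward elimination:
R3 <- R3 - (-1)*R1:  [  0  -6  -3 ]
R3 <- R3 - (2)*R2:  [  0   0  -5 ]
Upper-triangular form:
[ 5  -2   5 ]
[ 0  -3   1 ]
[ 0   0  -5 ]
det(A) = (-1)^0 * (5) * (-3) * (-5) = 75  (0 row swaps -> sign +1)

det(A) = 75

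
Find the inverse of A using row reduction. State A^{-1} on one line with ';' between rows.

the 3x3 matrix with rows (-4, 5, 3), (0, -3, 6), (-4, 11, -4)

inverse = [-9/10 53/60 13/20; -2/5 7/15 2/5; -1/5 2/5 1/5]

Gauss-Jordan on [A | I]:
R1 <- (1/-4)*R1:  [    1  -5/4  -3/4  |  -1/4     0     0 ]
R3 <- R3 - (-4)*R1:  [  0   6  -7  |  -1   0   1 ]
R2 <- (1/-3)*R2:  [    0     1    -2  |     0  -1/3     0 ]
R1 <- R1 - (-5/4)*R2:  [     1      0  -13/4  |   -1/4  -5/12      0 ]
R3 <- R3 - (6)*R2:  [  0   0   5  |  -1   2   1 ]
R3 <- (1/5)*R3:  [    0     0     1  |  -1/5   2/5   1/5 ]
R1 <- R1 - (-13/4)*R3:  [     1      0      0  |  -9/10  53/60  13/20 ]
R2 <- R2 - (-2)*R3:  [    0     1     0  |  -2/5  7/15   2/5 ]
Right block of [I | A^{-1}] is the inverse:
[ -9/10  53/60  13/20 ]
[  -2/5   7/15    2/5 ]
[  -1/5    2/5    1/5 ]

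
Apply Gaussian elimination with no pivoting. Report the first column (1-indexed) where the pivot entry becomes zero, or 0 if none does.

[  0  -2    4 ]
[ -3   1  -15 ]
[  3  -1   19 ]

first zero-pivot column = 1

Naive forward elimination:
Pivot entry (1,1) is zero but row 2 has -3 in column 1 -> naive elimination stops; a row interchange (e.g. R1 <-> R2) would be required here.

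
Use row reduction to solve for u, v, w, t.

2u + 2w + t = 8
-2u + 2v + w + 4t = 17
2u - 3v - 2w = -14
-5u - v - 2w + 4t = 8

(-2, 0, 5, 2)

Forward elimination on [A|b]:
R2 <- R2 - (-1)*R1:  [  0   2   3   5  25 ]
R3 <- R3 - (1)*R1:  [   0   -3   -4   -1  -22 ]
R4 <- R4 - (-5/2)*R1:  [    0    -1     3  13/2    28 ]
R3 <- R3 - (-3/2)*R2:  [    0     0   1/2  13/2  31/2 ]
R4 <- R4 - (-1/2)*R2:  [    0     0   9/2     9  81/2 ]
R4 <- R4 - (9)*R3:  [     0      0      0  -99/2    -99 ]
Row echelon form:
[ 2  0    2      1  |     8 ]
[ 0  2    3      5  |    25 ]
[ 0  0  1/2   13/2  |  31/2 ]
[ 0  0    0  -99/2  |   -99 ]
Back-substitution:
t = (-99) / (-99/2) = 2
w = (31/2 - (13/2)*(2)) / (1/2) = 5
v = (25 - (3)*(5) - (5)*(2)) / 2 = 0
u = (8 - (2)*(5) - (1)*(2)) / 2 = -2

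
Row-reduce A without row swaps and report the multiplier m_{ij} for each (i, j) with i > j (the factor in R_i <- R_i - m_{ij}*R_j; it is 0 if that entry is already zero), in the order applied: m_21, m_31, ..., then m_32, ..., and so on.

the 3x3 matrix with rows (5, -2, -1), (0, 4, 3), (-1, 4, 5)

multipliers: 0, -1/5, 9/10

Forward elimination:
R2: entry in column 1 is already 0 -> m_{21} = 0 (no row operation needed)
R3 <- R3 - (-1/5)*R1:  [    0  18/5  24/5 ]
R3 <- R3 - (9/10)*R2:  [     0      0  21/10 ]
Multipliers (in order of application): m_{21} = 0, m_{31} = -1/5, m_{32} = 9/10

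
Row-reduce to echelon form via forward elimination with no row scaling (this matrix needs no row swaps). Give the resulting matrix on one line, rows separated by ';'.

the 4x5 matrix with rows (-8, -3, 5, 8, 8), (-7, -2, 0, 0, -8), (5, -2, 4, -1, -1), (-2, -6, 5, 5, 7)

Forward elimination:
R2 <- R2 - (7/8)*R1:  [     0    5/8  -35/8     -7    -15 ]
R3 <- R3 - (-5/8)*R1:  [     0  -31/8   57/8      4      4 ]
R4 <- R4 - (1/4)*R1:  [     0  -21/4   15/4      3      5 ]
R3 <- R3 - (-31/5)*R2:  [      0       0     -20  -197/5     -89 ]
R4 <- R4 - (-42/5)*R2:  [      0       0     -33  -279/5    -121 ]
R4 <- R4 - (33/20)*R3:  [       0        0        0  921/100   517/20 ]
Row echelon form:
[ -8   -3      5        8       8 ]
[  0  5/8  -35/8       -7     -15 ]
[  0    0    -20   -197/5     -89 ]
[  0    0      0  921/100  517/20 ]

REF = [-8 -3 5 8 8; 0 5/8 -35/8 -7 -15; 0 0 -20 -197/5 -89; 0 0 0 921/100 517/20]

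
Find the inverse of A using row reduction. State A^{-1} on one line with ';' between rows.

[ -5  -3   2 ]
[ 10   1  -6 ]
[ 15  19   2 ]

Gauss-Jordan on [A | I]:
R1 <- (1/-5)*R1:  [    1   3/5  -2/5  |  -1/5     0     0 ]
R2 <- R2 - (10)*R1:  [  0  -5  -2  |   2   1   0 ]
R3 <- R3 - (15)*R1:  [  0  10   8  |   3   0   1 ]
R2 <- (1/-5)*R2:  [    0     1   2/5  |  -2/5  -1/5     0 ]
R1 <- R1 - (3/5)*R2:  [      1       0  -16/25  |    1/25    3/25       0 ]
R3 <- R3 - (10)*R2:  [ 0  0  4  |  7  2  1 ]
R3 <- (1/4)*R3:  [   0    0    1  |  7/4  1/2  1/4 ]
R1 <- R1 - (-16/25)*R3:  [     1      0      0  |  29/25  11/25   4/25 ]
R2 <- R2 - (2/5)*R3:  [      0       1       0  |  -11/10    -2/5   -1/10 ]
Right block of [I | A^{-1}] is the inverse:
[  29/25  11/25   4/25 ]
[ -11/10   -2/5  -1/10 ]
[    7/4    1/2    1/4 ]

inverse = [29/25 11/25 4/25; -11/10 -2/5 -1/10; 7/4 1/2 1/4]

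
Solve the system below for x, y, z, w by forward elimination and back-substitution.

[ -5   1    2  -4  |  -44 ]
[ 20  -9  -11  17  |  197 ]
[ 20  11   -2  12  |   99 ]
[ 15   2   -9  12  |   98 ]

(5, -5, 3, 5)

Forward elimination on [A|b]:
R2 <- R2 - (-4)*R1:  [  0  -5  -3   1  21 ]
R3 <- R3 - (-4)*R1:  [   0   15    6   -4  -77 ]
R4 <- R4 - (-3)*R1:  [   0    5   -3    0  -34 ]
R3 <- R3 - (-3)*R2:  [   0    0   -3   -1  -14 ]
R4 <- R4 - (-1)*R2:  [   0    0   -6    1  -13 ]
R4 <- R4 - (2)*R3:  [  0   0   0   3  15 ]
Row echelon form:
[ -5   1   2  -4  |  -44 ]
[  0  -5  -3   1  |   21 ]
[  0   0  -3  -1  |  -14 ]
[  0   0   0   3  |   15 ]
Back-substitution:
w = (15) / 3 = 5
z = (-14 - (-1)*(5)) / -3 = 3
y = (21 - (-3)*(3) - (1)*(5)) / -5 = -5
x = (-44 - (1)*(-5) - (2)*(3) - (-4)*(5)) / -5 = 5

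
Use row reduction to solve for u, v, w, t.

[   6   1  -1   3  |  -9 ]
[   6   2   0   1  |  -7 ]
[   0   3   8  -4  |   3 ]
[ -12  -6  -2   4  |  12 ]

Forward elimination on [A|b]:
R2 <- R2 - (1)*R1:  [  0   1   1  -2   2 ]
R4 <- R4 - (-2)*R1:  [  0  -4  -4  10  -6 ]
R3 <- R3 - (3)*R2:  [  0   0   5   2  -3 ]
R4 <- R4 - (-4)*R2:  [ 0  0  0  2  2 ]
Row echelon form:
[ 6  1  -1   3  |  -9 ]
[ 0  1   1  -2  |   2 ]
[ 0  0   5   2  |  -3 ]
[ 0  0   0   2  |   2 ]
Back-substitution:
t = (2) / 2 = 1
w = (-3 - (2)*(1)) / 5 = -1
v = (2 - (1)*(-1) - (-2)*(1)) / 1 = 5
u = (-9 - (1)*(5) - (-1)*(-1) - (3)*(1)) / 6 = -3

(-3, 5, -1, 1)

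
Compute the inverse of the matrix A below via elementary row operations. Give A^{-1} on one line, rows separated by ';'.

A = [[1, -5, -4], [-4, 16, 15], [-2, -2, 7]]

Gauss-Jordan on [A | I]:
R2 <- R2 - (-4)*R1:  [  0  -4  -1  |   4   1   0 ]
R3 <- R3 - (-2)*R1:  [   0  -12   -1  |    2    0    1 ]
R2 <- (1/-4)*R2:  [    0     1   1/4  |    -1  -1/4     0 ]
R1 <- R1 - (-5)*R2:  [     1      0  -11/4  |     -4   -5/4      0 ]
R3 <- R3 - (-12)*R2:  [   0    0    2  |  -10   -3    1 ]
R3 <- (1/2)*R3:  [    0     0     1  |    -5  -3/2   1/2 ]
R1 <- R1 - (-11/4)*R3:  [     1      0      0  |  -71/4  -43/8   11/8 ]
R2 <- R2 - (1/4)*R3:  [    0     1     0  |   1/4   1/8  -1/8 ]
Right block of [I | A^{-1}] is the inverse:
[ -71/4  -43/8  11/8 ]
[   1/4    1/8  -1/8 ]
[    -5   -3/2   1/2 ]

inverse = [-71/4 -43/8 11/8; 1/4 1/8 -1/8; -5 -3/2 1/2]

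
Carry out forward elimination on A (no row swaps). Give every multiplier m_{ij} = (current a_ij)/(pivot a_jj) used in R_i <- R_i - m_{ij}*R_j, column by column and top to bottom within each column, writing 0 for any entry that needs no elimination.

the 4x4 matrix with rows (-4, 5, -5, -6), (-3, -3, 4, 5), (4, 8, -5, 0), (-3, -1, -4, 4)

Forward elimination:
R2 <- R2 - (3/4)*R1:  [     0  -27/4   31/4   19/2 ]
R3 <- R3 - (-1)*R1:  [   0   13  -10   -6 ]
R4 <- R4 - (3/4)*R1:  [     0  -19/4   -1/4   17/2 ]
R3 <- R3 - (-52/27)*R2:  [      0       0  133/27  332/27 ]
R4 <- R4 - (19/27)*R2:  [       0        0  -154/27    49/27 ]
R4 <- R4 - (-22/19)*R3:  [      0       0       0  305/19 ]
Multipliers (in order of application): m_{21} = 3/4, m_{31} = -1, m_{41} = 3/4, m_{32} = -52/27, m_{42} = 19/27, m_{43} = -22/19

multipliers: 3/4, -1, 3/4, -52/27, 19/27, -22/19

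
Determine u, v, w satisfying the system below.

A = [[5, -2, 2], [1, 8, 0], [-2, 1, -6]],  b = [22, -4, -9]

(4, -1, 0)

Forward elimination on [A|b]:
R2 <- R2 - (1/5)*R1:  [     0   42/5   -2/5  -42/5 ]
R3 <- R3 - (-2/5)*R1:  [     0    1/5  -26/5   -1/5 ]
R3 <- R3 - (1/42)*R2:  [       0        0  -109/21        0 ]
Row echelon form:
[ 5    -2        2  |     22 ]
[ 0  42/5     -2/5  |  -42/5 ]
[ 0     0  -109/21  |      0 ]
Back-substitution:
w = (0) / (-109/21) = 0
v = (-42/5 - (-2/5)*(0)) / (42/5) = -1
u = (22 - (-2)*(-1) - (2)*(0)) / 5 = 4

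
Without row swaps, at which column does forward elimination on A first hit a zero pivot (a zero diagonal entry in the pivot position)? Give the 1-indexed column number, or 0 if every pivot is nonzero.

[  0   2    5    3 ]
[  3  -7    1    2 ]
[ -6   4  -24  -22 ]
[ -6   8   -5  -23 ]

Naive forward elimination:
Pivot entry (1,1) is zero but row 2 has 3 in column 1 -> naive elimination stops; a row interchange (e.g. R1 <-> R2) would be required here.

first zero-pivot column = 1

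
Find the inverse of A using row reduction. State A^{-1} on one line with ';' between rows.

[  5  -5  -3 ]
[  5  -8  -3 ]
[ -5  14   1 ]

Gauss-Jordan on [A | I]:
R1 <- (1/5)*R1:  [    1    -1  -3/5  |   1/5     0     0 ]
R2 <- R2 - (5)*R1:  [  0  -3   0  |  -1   1   0 ]
R3 <- R3 - (-5)*R1:  [  0   9  -2  |   1   0   1 ]
R2 <- (1/-3)*R2:  [    0     1     0  |   1/3  -1/3     0 ]
R1 <- R1 - (-1)*R2:  [    1     0  -3/5  |  8/15  -1/3     0 ]
R3 <- R3 - (9)*R2:  [  0   0  -2  |  -2   3   1 ]
R3 <- (1/-2)*R3:  [    0     0     1  |     1  -3/2  -1/2 ]
R1 <- R1 - (-3/5)*R3:  [      1       0       0  |   17/15  -37/30   -3/10 ]
Right block of [I | A^{-1}] is the inverse:
[ 17/15  -37/30  -3/10 ]
[   1/3    -1/3      0 ]
[     1    -3/2   -1/2 ]

inverse = [17/15 -37/30 -3/10; 1/3 -1/3 0; 1 -3/2 -1/2]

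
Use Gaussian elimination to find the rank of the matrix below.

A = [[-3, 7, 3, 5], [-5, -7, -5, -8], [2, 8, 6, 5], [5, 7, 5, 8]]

rank(A) = 3

Row reduction:
R2 <- R2 - (5/3)*R1:  [     0  -56/3    -10  -49/3 ]
R3 <- R3 - (-2/3)*R1:  [    0  38/3     8  25/3 ]
R4 <- R4 - (-5/3)*R1:  [    0  56/3    10  49/3 ]
R3 <- R3 - (-19/28)*R2:  [     0      0  17/14  -11/4 ]
R4 <- R4 - (-1)*R2:  [ 0  0  0  0 ]
Row echelon form:
[ -3      7      3      5 ]
[  0  -56/3    -10  -49/3 ]
[  0      0  17/14  -11/4 ]
[  0      0      0      0 ]
Nonzero rows / pivot columns: 3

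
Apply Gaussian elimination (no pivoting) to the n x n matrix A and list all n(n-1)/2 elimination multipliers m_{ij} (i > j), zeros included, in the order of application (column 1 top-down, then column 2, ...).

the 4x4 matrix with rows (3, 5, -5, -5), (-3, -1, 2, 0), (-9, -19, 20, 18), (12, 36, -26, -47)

Forward elimination:
R2 <- R2 - (-1)*R1:  [  0   4  -3  -5 ]
R3 <- R3 - (-3)*R1:  [  0  -4   5   3 ]
R4 <- R4 - (4)*R1:  [   0   16   -6  -27 ]
R3 <- R3 - (-1)*R2:  [  0   0   2  -2 ]
R4 <- R4 - (4)*R2:  [  0   0   6  -7 ]
R4 <- R4 - (3)*R3:  [  0   0   0  -1 ]
Multipliers (in order of application): m_{21} = -1, m_{31} = -3, m_{41} = 4, m_{32} = -1, m_{42} = 4, m_{43} = 3

multipliers: -1, -3, 4, -1, 4, 3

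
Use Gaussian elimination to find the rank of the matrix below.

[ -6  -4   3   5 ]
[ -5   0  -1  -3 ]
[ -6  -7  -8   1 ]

rank(A) = 3

Row reduction:
R2 <- R2 - (5/6)*R1:  [     0   10/3   -7/2  -43/6 ]
R3 <- R3 - (1)*R1:  [   0   -3  -11   -4 ]
R3 <- R3 - (-9/10)*R2:  [       0        0  -283/20  -209/20 ]
Row echelon form:
[ -6    -4        3        5 ]
[  0  10/3     -7/2    -43/6 ]
[  0     0  -283/20  -209/20 ]
Nonzero rows / pivot columns: 3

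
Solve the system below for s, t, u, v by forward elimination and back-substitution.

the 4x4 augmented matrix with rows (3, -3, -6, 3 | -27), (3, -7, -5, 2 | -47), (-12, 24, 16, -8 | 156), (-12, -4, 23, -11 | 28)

Forward elimination on [A|b]:
R2 <- R2 - (1)*R1:  [   0   -4    1   -1  -20 ]
R3 <- R3 - (-4)*R1:  [  0  12  -8   4  48 ]
R4 <- R4 - (-4)*R1:  [   0  -16   -1    1  -80 ]
R3 <- R3 - (-3)*R2:  [   0    0   -5    1  -12 ]
R4 <- R4 - (4)*R2:  [  0   0  -5   5   0 ]
R4 <- R4 - (1)*R3:  [  0   0   0   4  12 ]
Row echelon form:
[ 3  -3  -6   3  |  -27 ]
[ 0  -4   1  -1  |  -20 ]
[ 0   0  -5   1  |  -12 ]
[ 0   0   0   4  |   12 ]
Back-substitution:
v = (12) / 4 = 3
u = (-12 - (1)*(3)) / -5 = 3
t = (-20 - (1)*(3) - (-1)*(3)) / -4 = 5
s = (-27 - (-3)*(5) - (-6)*(3) - (3)*(3)) / 3 = -1

(-1, 5, 3, 3)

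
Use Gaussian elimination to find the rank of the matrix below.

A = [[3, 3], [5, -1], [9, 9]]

rank(A) = 2

Row reduction:
R2 <- R2 - (5/3)*R1:  [  0  -6 ]
R3 <- R3 - (3)*R1:  [ 0  0 ]
Row echelon form:
[ 3   3 ]
[ 0  -6 ]
[ 0   0 ]
Nonzero rows / pivot columns: 2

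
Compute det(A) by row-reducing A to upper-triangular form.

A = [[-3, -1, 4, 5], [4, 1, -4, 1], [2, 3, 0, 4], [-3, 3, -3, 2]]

Forward elimination:
R2 <- R2 - (-4/3)*R1:  [    0  -1/3   4/3  23/3 ]
R3 <- R3 - (-2/3)*R1:  [    0   7/3   8/3  22/3 ]
R4 <- R4 - (1)*R1:  [  0   4  -7  -3 ]
R3 <- R3 - (-7)*R2:  [  0   0  12  61 ]
R4 <- R4 - (-12)*R2:  [  0   0   9  89 ]
R4 <- R4 - (3/4)*R3:  [     0      0      0  173/4 ]
Upper-triangular form:
[ -3    -1    4      5 ]
[  0  -1/3  4/3   23/3 ]
[  0     0   12     61 ]
[  0     0    0  173/4 ]
det(A) = (-1)^0 * (-3) * (-1/3) * (12) * (173/4) = 519  (0 row swaps -> sign +1)

det(A) = 519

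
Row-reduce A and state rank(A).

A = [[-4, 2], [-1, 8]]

rank(A) = 2

Row reduction:
R2 <- R2 - (1/4)*R1:  [    0  15/2 ]
Row echelon form:
[ -4     2 ]
[  0  15/2 ]
Nonzero rows / pivot columns: 2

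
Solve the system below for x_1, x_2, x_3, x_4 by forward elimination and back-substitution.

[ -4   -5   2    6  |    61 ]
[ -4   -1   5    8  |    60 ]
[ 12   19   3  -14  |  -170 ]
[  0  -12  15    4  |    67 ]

(-5, -3, 1, 4)

Forward elimination on [A|b]:
R2 <- R2 - (1)*R1:  [  0   4   3   2  -1 ]
R3 <- R3 - (-3)*R1:  [  0   4   9   4  13 ]
R3 <- R3 - (1)*R2:  [  0   0   6   2  14 ]
R4 <- R4 - (-3)*R2:  [  0   0  24  10  64 ]
R4 <- R4 - (4)*R3:  [ 0  0  0  2  8 ]
Row echelon form:
[ -4  -5  2  6  |  61 ]
[  0   4  3  2  |  -1 ]
[  0   0  6  2  |  14 ]
[  0   0  0  2  |   8 ]
Back-substitution:
x_4 = (8) / 2 = 4
x_3 = (14 - (2)*(4)) / 6 = 1
x_2 = (-1 - (3)*(1) - (2)*(4)) / 4 = -3
x_1 = (61 - (-5)*(-3) - (2)*(1) - (6)*(4)) / -4 = -5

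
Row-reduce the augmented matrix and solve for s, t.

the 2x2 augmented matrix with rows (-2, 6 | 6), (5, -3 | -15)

Forward elimination on [A|b]:
R2 <- R2 - (-5/2)*R1:  [  0  12   0 ]
Row echelon form:
[ -2   6  |  6 ]
[  0  12  |  0 ]
Back-substitution:
t = (0) / 12 = 0
s = (6 - (6)*(0)) / -2 = -3

(-3, 0)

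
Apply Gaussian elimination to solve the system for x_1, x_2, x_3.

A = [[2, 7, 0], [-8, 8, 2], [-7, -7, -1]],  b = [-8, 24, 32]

Forward elimination on [A|b]:
R2 <- R2 - (-4)*R1:  [  0  36   2  -8 ]
R3 <- R3 - (-7/2)*R1:  [    0  35/2    -1     4 ]
R3 <- R3 - (35/72)*R2:  [      0       0  -71/36    71/9 ]
Row echelon form:
[ 2   7       0  |    -8 ]
[ 0  36       2  |    -8 ]
[ 0   0  -71/36  |  71/9 ]
Back-substitution:
x_3 = (71/9) / (-71/36) = -4
x_2 = (-8 - (2)*(-4)) / 36 = 0
x_1 = (-8 - (7)*(0)) / 2 = -4

(-4, 0, -4)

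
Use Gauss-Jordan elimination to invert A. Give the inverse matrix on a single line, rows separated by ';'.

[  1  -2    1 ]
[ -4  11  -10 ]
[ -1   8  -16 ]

inverse = [32/3 8/3 -1; 6 5/3 -2/3; 7/3 2/3 -1/3]

Gauss-Jordan on [A | I]:
R2 <- R2 - (-4)*R1:  [  0   3  -6  |   4   1   0 ]
R3 <- R3 - (-1)*R1:  [   0    6  -15  |    1    0    1 ]
R2 <- (1/3)*R2:  [   0    1   -2  |  4/3  1/3    0 ]
R1 <- R1 - (-2)*R2:  [    1     0    -3  |  11/3   2/3     0 ]
R3 <- R3 - (6)*R2:  [  0   0  -3  |  -7  -2   1 ]
R3 <- (1/-3)*R3:  [    0     0     1  |   7/3   2/3  -1/3 ]
R1 <- R1 - (-3)*R3:  [    1     0     0  |  32/3   8/3    -1 ]
R2 <- R2 - (-2)*R3:  [    0     1     0  |     6   5/3  -2/3 ]
Right block of [I | A^{-1}] is the inverse:
[ 32/3  8/3    -1 ]
[    6  5/3  -2/3 ]
[  7/3  2/3  -1/3 ]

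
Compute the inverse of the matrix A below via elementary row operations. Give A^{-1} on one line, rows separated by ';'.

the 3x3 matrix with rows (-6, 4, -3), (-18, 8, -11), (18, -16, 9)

inverse = [-13/6 1/4 -5/12; -3/4 0 -1/4; 3 -1/2 1/2]

Gauss-Jordan on [A | I]:
R1 <- (1/-6)*R1:  [    1  -2/3   1/2  |  -1/6     0     0 ]
R2 <- R2 - (-18)*R1:  [  0  -4  -2  |  -3   1   0 ]
R3 <- R3 - (18)*R1:  [  0  -4   0  |   3   0   1 ]
R2 <- (1/-4)*R2:  [    0     1   1/2  |   3/4  -1/4     0 ]
R1 <- R1 - (-2/3)*R2:  [    1     0   5/6  |   1/3  -1/6     0 ]
R3 <- R3 - (-4)*R2:  [  0   0   2  |   6  -1   1 ]
R3 <- (1/2)*R3:  [    0     0     1  |     3  -1/2   1/2 ]
R1 <- R1 - (5/6)*R3:  [     1      0      0  |  -13/6    1/4  -5/12 ]
R2 <- R2 - (1/2)*R3:  [    0     1     0  |  -3/4     0  -1/4 ]
Right block of [I | A^{-1}] is the inverse:
[ -13/6   1/4  -5/12 ]
[  -3/4     0   -1/4 ]
[     3  -1/2    1/2 ]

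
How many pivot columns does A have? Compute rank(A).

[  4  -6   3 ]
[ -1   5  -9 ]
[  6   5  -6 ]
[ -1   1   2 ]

Row reduction:
R2 <- R2 - (-1/4)*R1:  [     0    7/2  -33/4 ]
R3 <- R3 - (3/2)*R1:  [     0     14  -21/2 ]
R4 <- R4 - (-1/4)*R1:  [    0  -1/2  11/4 ]
R3 <- R3 - (4)*R2:  [    0     0  45/2 ]
R4 <- R4 - (-1/7)*R2:  [    0     0  11/7 ]
R4 <- R4 - (22/315)*R3:  [ 0  0  0 ]
Row echelon form:
[ 4   -6      3 ]
[ 0  7/2  -33/4 ]
[ 0    0   45/2 ]
[ 0    0      0 ]
Nonzero rows / pivot columns: 3

rank(A) = 3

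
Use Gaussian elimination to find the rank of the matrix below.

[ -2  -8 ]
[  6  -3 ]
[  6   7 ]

rank(A) = 2

Row reduction:
R2 <- R2 - (-3)*R1:  [   0  -27 ]
R3 <- R3 - (-3)*R1:  [   0  -17 ]
R3 <- R3 - (17/27)*R2:  [ 0  0 ]
Row echelon form:
[ -2   -8 ]
[  0  -27 ]
[  0    0 ]
Nonzero rows / pivot columns: 2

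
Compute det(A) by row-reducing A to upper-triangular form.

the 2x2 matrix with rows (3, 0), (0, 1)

Forward elimination:
Upper-triangular form:
[ 3  0 ]
[ 0  1 ]
det(A) = (-1)^0 * (3) * (1) = 3  (0 row swaps -> sign +1)

det(A) = 3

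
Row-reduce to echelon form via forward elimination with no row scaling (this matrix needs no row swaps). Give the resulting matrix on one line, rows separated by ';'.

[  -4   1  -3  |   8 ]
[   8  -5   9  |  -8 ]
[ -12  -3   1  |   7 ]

Forward elimination:
R2 <- R2 - (-2)*R1:  [  0  -3   3   8 ]
R3 <- R3 - (3)*R1:  [   0   -6   10  -17 ]
R3 <- R3 - (2)*R2:  [   0    0    4  -33 ]
Row echelon form:
[ -4   1  -3  |    8 ]
[  0  -3   3  |    8 ]
[  0   0   4  |  -33 ]

REF = [-4 1 -3 8; 0 -3 3 8; 0 0 4 -33]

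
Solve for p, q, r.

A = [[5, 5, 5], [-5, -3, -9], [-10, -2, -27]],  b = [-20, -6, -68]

(-3, -5, 4)

Forward elimination on [A|b]:
R2 <- R2 - (-1)*R1:  [   0    2   -4  -26 ]
R3 <- R3 - (-2)*R1:  [    0     8   -17  -108 ]
R3 <- R3 - (4)*R2:  [  0   0  -1  -4 ]
Row echelon form:
[ 5  5   5  |  -20 ]
[ 0  2  -4  |  -26 ]
[ 0  0  -1  |   -4 ]
Back-substitution:
r = (-4) / -1 = 4
q = (-26 - (-4)*(4)) / 2 = -5
p = (-20 - (5)*(-5) - (5)*(4)) / 5 = -3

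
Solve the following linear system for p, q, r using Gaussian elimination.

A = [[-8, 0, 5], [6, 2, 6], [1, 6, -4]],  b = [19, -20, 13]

(-3, 2, -1)

Forward elimination on [A|b]:
R2 <- R2 - (-3/4)*R1:  [     0      2   39/4  -23/4 ]
R3 <- R3 - (-1/8)*R1:  [     0      6  -27/8  123/8 ]
R3 <- R3 - (3)*R2:  [      0       0  -261/8   261/8 ]
Row echelon form:
[ -8  0       5  |     19 ]
[  0  2    39/4  |  -23/4 ]
[  0  0  -261/8  |  261/8 ]
Back-substitution:
r = (261/8) / (-261/8) = -1
q = (-23/4 - (39/4)*(-1)) / 2 = 2
p = (19 - (5)*(-1)) / -8 = -3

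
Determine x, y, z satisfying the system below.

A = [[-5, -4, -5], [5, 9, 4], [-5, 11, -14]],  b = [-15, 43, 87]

Forward elimination on [A|b]:
R2 <- R2 - (-1)*R1:  [  0   5  -1  28 ]
R3 <- R3 - (1)*R1:  [   0   15   -9  102 ]
R3 <- R3 - (3)*R2:  [  0   0  -6  18 ]
Row echelon form:
[ -5  -4  -5  |  -15 ]
[  0   5  -1  |   28 ]
[  0   0  -6  |   18 ]
Back-substitution:
z = (18) / -6 = -3
y = (28 - (-1)*(-3)) / 5 = 5
x = (-15 - (-4)*(5) - (-5)*(-3)) / -5 = 2

(2, 5, -3)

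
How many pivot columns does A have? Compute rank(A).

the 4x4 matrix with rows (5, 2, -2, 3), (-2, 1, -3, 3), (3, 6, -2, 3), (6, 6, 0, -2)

rank(A) = 4

Row reduction:
R2 <- R2 - (-2/5)*R1:  [     0    9/5  -19/5   21/5 ]
R3 <- R3 - (3/5)*R1:  [    0  24/5  -4/5   6/5 ]
R4 <- R4 - (6/5)*R1:  [     0   18/5   12/5  -28/5 ]
R3 <- R3 - (8/3)*R2:  [    0     0  28/3   -10 ]
R4 <- R4 - (2)*R2:  [   0    0   10  -14 ]
R4 <- R4 - (15/14)*R3:  [     0      0      0  -23/7 ]
Row echelon form:
[ 5    2     -2      3 ]
[ 0  9/5  -19/5   21/5 ]
[ 0    0   28/3    -10 ]
[ 0    0      0  -23/7 ]
Nonzero rows / pivot columns: 4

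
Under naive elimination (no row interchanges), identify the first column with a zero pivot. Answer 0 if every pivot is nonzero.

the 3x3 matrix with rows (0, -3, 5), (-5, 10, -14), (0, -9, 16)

Naive forward elimination:
Pivot entry (1,1) is zero but row 2 has -5 in column 1 -> naive elimination stops; a row interchange (e.g. R1 <-> R2) would be required here.

first zero-pivot column = 1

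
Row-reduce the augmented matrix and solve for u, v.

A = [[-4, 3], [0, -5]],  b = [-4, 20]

(-2, -4)

Forward elimination on [A|b]:
Row echelon form:
[ -4   3  |  -4 ]
[  0  -5  |  20 ]
Back-substitution:
v = (20) / -5 = -4
u = (-4 - (3)*(-4)) / -4 = -2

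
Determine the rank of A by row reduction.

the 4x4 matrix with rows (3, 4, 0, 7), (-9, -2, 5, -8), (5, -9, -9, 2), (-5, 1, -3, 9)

rank(A) = 4

Row reduction:
R2 <- R2 - (-3)*R1:  [  0  10   5  13 ]
R3 <- R3 - (5/3)*R1:  [     0  -47/3     -9  -29/3 ]
R4 <- R4 - (-5/3)*R1:  [    0  23/3    -3  62/3 ]
R3 <- R3 - (-47/30)*R2:  [      0       0    -7/6  107/10 ]
R4 <- R4 - (23/30)*R2:  [      0       0   -41/6  107/10 ]
R4 <- R4 - (41/7)*R3:  [        0         0         0  -1819/35 ]
Row echelon form:
[ 3   4     0         7 ]
[ 0  10     5        13 ]
[ 0   0  -7/6    107/10 ]
[ 0   0     0  -1819/35 ]
Nonzero rows / pivot columns: 4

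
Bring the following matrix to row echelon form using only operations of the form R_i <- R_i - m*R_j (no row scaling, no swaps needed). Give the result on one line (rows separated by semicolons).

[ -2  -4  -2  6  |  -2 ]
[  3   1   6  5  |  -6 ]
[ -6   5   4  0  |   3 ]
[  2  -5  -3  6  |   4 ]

Forward elimination:
R2 <- R2 - (-3/2)*R1:  [  0  -5   3  14  -9 ]
R3 <- R3 - (3)*R1:  [   0   17   10  -18    9 ]
R4 <- R4 - (-1)*R1:  [  0  -9  -5  12   2 ]
R3 <- R3 - (-17/5)*R2:  [      0       0   101/5   148/5  -108/5 ]
R4 <- R4 - (9/5)*R2:  [     0      0  -52/5  -66/5   91/5 ]
R4 <- R4 - (-52/101)*R3:  [       0        0        0  206/101  715/101 ]
Row echelon form:
[ -2  -4     -2        6  |       -2 ]
[  0  -5      3       14  |       -9 ]
[  0   0  101/5    148/5  |   -108/5 ]
[  0   0      0  206/101  |  715/101 ]

REF = [-2 -4 -2 6 -2; 0 -5 3 14 -9; 0 0 101/5 148/5 -108/5; 0 0 0 206/101 715/101]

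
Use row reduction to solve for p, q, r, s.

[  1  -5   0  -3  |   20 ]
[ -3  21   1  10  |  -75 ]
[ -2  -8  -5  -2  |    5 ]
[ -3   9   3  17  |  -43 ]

Forward elimination on [A|b]:
R2 <- R2 - (-3)*R1:  [   0    6    1    1  -15 ]
R3 <- R3 - (-2)*R1:  [   0  -18   -5   -8   45 ]
R4 <- R4 - (-3)*R1:  [  0  -6   3   8  17 ]
R3 <- R3 - (-3)*R2:  [  0   0  -2  -5   0 ]
R4 <- R4 - (-1)*R2:  [ 0  0  4  9  2 ]
R4 <- R4 - (-2)*R3:  [  0   0   0  -1   2 ]
Row echelon form:
[ 1  -5   0  -3  |   20 ]
[ 0   6   1   1  |  -15 ]
[ 0   0  -2  -5  |    0 ]
[ 0   0   0  -1  |    2 ]
Back-substitution:
s = (2) / -1 = -2
r = (0 - (-5)*(-2)) / -2 = 5
q = (-15 - (1)*(5) - (1)*(-2)) / 6 = -3
p = (20 - (-5)*(-3) - (-3)*(-2)) / 1 = -1

(-1, -3, 5, -2)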